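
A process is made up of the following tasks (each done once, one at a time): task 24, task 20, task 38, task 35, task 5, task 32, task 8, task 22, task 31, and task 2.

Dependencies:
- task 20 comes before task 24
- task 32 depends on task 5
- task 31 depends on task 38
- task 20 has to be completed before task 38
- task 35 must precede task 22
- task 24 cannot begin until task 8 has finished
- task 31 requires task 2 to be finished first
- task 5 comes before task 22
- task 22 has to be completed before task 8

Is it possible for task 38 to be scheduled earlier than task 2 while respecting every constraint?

No chain of constraints runs from task 2 to task 38, so task 2 is not required to come first.
So a valid ordering placing task 38 earlier than task 2 exists.

Yes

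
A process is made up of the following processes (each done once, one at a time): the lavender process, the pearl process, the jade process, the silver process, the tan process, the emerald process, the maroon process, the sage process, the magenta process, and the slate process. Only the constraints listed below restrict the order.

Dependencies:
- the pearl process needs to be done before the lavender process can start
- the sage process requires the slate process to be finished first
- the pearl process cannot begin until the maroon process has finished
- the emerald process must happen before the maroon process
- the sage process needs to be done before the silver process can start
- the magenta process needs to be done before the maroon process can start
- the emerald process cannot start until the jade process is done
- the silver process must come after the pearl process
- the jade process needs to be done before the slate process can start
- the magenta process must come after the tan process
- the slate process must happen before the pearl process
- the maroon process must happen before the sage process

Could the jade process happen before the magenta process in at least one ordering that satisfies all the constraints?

Yes

Nothing in the constraints forces the magenta process before the jade process — there is no chain from the magenta process to the jade process.
That means at least one valid schedule has the jade process before the magenta process.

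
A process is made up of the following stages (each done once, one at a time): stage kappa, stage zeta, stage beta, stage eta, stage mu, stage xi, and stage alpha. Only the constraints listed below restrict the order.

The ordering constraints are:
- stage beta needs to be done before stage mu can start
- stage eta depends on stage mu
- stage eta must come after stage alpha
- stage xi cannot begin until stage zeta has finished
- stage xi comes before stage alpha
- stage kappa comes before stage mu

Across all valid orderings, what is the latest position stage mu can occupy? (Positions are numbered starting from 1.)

Following the constraints forward from stage mu, its only required successor is stage eta.
With 1 mandatory successor out of 7 stages total, the latest slot for stage mu is 7−1 = 6, and it's reachable by doing all non-successors before stage mu.

6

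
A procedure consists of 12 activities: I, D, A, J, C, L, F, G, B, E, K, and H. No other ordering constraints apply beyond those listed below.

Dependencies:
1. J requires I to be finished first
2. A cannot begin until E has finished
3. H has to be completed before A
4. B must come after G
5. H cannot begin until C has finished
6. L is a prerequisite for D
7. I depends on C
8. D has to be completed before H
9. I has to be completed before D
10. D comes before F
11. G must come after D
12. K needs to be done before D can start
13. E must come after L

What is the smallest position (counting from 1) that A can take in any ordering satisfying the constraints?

Working backwards through the constraints from A, its full set of required predecessors is I, D, C, L, E, K, H — 7 of them.
With 7 mandatory predecessors, the earliest A can sit is position 7+1 = 8, and placing just those 7 first achieves it.

8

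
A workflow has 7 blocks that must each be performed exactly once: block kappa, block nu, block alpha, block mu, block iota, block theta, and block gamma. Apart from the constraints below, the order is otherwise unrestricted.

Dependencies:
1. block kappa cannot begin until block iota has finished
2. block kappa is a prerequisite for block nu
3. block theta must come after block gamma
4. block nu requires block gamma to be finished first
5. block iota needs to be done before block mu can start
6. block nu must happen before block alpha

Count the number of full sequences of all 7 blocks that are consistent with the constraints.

66

The blocks with no prerequisites are block iota, block gamma; any of them can be placed first.
Counting all ways to extend the partial order to a total order gives 66.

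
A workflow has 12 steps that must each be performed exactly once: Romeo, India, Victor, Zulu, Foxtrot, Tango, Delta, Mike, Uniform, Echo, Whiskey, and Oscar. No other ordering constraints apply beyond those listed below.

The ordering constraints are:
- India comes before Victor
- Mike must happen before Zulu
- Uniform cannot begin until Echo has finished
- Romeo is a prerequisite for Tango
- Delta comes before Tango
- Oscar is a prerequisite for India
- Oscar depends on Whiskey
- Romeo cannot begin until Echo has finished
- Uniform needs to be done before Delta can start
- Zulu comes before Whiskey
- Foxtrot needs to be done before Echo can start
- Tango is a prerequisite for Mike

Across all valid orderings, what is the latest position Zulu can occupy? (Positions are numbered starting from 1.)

8

Following every chain forward from Zulu, the steps that must come later are India, Victor, Whiskey, Oscar — 4 of them.
So at least 4 steps follow Zulu, putting Zulu no later than position 8. That position is achievable by scheduling everything else first.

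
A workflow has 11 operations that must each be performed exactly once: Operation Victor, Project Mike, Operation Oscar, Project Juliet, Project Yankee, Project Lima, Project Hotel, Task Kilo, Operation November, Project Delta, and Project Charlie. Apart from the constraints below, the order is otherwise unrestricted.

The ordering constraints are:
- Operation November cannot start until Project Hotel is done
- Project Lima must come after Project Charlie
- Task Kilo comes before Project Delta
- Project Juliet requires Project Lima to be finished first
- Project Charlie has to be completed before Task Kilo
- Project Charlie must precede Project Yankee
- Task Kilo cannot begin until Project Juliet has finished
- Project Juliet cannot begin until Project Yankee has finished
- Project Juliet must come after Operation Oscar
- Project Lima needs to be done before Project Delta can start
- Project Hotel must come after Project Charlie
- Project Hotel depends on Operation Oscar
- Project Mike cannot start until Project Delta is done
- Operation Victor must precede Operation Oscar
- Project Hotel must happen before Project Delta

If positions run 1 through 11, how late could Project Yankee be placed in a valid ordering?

Every operation that must follow Project Yankee has to come after it. Tracing all chains starting from Project Yankee, those operations are: Project Mike, Project Juliet, Task Kilo, Project Delta — 4 in total.
So at least 4 operations follow Project Yankee, putting Project Yankee no later than position 7. That position is achievable by scheduling everything else first.

7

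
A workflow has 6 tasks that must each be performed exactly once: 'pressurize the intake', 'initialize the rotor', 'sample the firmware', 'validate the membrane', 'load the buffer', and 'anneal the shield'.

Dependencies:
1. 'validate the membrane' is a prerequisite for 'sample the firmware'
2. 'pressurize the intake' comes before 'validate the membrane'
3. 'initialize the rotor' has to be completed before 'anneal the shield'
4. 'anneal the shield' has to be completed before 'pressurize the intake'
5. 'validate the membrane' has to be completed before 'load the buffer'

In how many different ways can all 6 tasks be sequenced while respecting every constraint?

2

'initialize the rotor' is the only task with nothing required before it, so every ordering starts there.
Systematically extending each partial ordering one task at a time and counting, there are 2 complete orderings.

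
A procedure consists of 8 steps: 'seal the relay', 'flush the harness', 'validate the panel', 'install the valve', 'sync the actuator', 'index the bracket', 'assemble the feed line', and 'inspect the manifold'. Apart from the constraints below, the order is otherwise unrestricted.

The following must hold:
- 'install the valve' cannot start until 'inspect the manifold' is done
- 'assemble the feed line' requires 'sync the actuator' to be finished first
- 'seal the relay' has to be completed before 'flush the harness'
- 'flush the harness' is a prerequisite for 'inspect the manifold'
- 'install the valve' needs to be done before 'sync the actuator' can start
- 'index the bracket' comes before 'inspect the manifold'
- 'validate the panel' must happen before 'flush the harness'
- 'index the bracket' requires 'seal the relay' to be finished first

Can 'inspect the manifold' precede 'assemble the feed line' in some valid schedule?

Yes

The constraints force 'inspect the manifold' before 'assemble the feed line', so yes — every valid ordering has 'inspect the manifold' earlier.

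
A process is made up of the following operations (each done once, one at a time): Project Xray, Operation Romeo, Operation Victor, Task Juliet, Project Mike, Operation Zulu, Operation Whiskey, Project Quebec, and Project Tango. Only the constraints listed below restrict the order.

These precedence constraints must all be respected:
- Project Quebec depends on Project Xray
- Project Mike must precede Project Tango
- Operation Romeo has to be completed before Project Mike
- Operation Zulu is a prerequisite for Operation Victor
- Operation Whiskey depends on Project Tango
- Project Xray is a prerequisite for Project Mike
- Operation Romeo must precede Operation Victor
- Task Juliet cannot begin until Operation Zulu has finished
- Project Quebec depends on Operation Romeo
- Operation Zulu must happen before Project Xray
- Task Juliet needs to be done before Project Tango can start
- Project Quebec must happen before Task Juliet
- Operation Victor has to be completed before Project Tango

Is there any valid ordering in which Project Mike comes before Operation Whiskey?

Yes

The constraints force Project Mike before Operation Whiskey, so yes — every valid ordering has Project Mike earlier.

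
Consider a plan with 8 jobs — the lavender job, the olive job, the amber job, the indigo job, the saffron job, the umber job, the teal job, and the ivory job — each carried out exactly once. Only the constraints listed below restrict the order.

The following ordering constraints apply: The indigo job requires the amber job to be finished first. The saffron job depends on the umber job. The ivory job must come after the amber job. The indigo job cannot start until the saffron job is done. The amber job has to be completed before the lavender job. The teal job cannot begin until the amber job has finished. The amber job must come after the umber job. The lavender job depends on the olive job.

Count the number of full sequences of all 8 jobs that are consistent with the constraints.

432

2 jobs have no prerequisites (the olive job, the umber job), so any of them could come first.
Enumerating by repeatedly choosing an available job (one whose prerequisites are all placed) gives 432 distinct complete orderings.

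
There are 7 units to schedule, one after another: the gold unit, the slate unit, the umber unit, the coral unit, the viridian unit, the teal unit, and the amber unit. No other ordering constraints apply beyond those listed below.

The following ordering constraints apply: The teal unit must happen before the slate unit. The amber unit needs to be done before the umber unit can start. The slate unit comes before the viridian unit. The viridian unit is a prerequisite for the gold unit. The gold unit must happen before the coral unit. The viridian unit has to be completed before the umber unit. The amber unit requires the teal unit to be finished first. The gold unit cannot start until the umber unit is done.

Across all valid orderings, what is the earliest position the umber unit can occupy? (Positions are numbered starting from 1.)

The units that are forced before the umber unit, directly or transitively, are the slate unit, the viridian unit, the teal unit, the amber unit. That's 4 units.
So at minimum 4 units come before the umber unit, putting the umber unit no earlier than position 5. That position is achievable by scheduling exactly those predecessors first.

5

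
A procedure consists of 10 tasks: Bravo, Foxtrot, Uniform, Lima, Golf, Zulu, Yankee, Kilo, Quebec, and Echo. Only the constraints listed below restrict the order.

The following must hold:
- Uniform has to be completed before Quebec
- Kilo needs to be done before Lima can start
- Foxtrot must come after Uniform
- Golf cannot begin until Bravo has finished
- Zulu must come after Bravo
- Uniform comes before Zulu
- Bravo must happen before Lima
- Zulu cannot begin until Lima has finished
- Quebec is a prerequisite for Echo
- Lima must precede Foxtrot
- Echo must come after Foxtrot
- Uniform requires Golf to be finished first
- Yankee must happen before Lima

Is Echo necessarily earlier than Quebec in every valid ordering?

In fact the dependencies run the other way: Quebec → Echo.
So Echo never precedes Quebec.

No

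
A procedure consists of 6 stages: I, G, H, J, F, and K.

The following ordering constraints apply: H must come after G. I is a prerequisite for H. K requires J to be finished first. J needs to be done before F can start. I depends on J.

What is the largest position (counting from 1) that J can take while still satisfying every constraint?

2

Every stage that must follow J has to come after it. Tracing all chains starting from J, those stages are: I, H, F, K — 4 in total.
So at least 4 stages follow J, putting J no later than position 2. That position is achievable by scheduling everything else first.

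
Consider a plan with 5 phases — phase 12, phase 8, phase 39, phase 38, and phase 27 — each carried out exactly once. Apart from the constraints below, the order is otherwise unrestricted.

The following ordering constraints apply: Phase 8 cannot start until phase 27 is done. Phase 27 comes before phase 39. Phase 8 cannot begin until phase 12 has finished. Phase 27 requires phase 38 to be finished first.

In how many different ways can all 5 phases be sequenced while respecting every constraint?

7

The phases with no prerequisites are phase 12, phase 38; any of them can be placed first.
Systematically extending each partial ordering one phase at a time and counting, there are 7 complete orderings.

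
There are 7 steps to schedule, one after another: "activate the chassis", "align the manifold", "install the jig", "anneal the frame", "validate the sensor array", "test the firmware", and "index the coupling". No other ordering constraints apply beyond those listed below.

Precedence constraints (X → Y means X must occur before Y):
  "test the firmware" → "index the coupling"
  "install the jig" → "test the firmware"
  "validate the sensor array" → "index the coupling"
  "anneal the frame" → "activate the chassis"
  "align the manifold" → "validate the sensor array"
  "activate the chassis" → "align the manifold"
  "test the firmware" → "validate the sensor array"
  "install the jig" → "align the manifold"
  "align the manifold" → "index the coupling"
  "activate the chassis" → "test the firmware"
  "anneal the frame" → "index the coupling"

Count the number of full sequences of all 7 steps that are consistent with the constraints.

6

2 steps have no prerequisites ("install the jig", "anneal the frame"), so any of them could come first.
Counting all ways to extend the partial order to a total order gives 6.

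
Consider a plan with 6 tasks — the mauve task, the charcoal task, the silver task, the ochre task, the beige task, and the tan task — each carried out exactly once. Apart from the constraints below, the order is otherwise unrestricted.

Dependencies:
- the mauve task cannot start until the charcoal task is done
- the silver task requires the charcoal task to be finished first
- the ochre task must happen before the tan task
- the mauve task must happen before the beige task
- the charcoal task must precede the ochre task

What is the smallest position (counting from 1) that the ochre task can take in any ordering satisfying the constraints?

Working backwards through the constraints from the ochre task, its only required predecessor is the charcoal task.
With 1 mandatory predecessor, the earliest the ochre task can sit is position 1+1 = 2, and placing just that one first achieves it.

2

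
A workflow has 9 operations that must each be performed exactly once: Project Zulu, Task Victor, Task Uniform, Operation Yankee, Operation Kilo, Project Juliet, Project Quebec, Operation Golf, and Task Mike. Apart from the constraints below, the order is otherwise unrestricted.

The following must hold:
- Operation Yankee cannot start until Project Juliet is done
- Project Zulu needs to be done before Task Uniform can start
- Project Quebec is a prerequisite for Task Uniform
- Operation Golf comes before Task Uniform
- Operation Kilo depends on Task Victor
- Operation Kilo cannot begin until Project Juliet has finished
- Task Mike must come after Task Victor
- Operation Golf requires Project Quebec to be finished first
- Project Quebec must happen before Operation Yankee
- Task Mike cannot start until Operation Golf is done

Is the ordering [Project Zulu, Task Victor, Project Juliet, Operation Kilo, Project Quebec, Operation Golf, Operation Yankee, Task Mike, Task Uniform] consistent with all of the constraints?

Checking each listed constraint against this order: for instance, Project Zulu is in position 1 and Task Uniform in position 9, so that constraint holds — and the remaining constraints check out the same way.

Yes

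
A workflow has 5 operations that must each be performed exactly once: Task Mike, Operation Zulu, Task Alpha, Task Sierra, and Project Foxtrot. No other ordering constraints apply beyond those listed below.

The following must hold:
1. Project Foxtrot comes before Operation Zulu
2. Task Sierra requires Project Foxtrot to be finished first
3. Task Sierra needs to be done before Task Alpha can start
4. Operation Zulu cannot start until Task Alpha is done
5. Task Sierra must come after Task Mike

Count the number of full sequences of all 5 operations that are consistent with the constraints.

2 operations have no prerequisites (Task Mike, Project Foxtrot), so any of them could come first.
Enumerating by repeatedly choosing an available operation (one whose prerequisites are all placed) gives 2 distinct complete orderings.

2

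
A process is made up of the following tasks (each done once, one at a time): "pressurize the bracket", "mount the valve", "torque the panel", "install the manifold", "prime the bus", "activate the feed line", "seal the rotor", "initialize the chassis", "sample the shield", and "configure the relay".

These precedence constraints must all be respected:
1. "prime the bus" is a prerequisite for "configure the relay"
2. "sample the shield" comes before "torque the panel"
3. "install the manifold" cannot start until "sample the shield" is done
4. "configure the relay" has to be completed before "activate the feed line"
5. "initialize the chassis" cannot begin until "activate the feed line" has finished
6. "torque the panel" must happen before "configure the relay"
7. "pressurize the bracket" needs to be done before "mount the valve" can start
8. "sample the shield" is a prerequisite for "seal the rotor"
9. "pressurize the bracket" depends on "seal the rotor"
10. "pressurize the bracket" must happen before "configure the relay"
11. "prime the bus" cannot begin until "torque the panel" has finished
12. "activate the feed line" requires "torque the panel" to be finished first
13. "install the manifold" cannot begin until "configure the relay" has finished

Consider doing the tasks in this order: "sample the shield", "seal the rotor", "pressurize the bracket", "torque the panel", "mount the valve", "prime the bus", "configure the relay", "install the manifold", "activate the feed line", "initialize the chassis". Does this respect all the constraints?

Yes

Every stated constraint is respected: "sample the shield" sits at position 1, ahead of "install the manifold" at position 8, and each of the other listed pairs likewise has the predecessor earlier in the sequence.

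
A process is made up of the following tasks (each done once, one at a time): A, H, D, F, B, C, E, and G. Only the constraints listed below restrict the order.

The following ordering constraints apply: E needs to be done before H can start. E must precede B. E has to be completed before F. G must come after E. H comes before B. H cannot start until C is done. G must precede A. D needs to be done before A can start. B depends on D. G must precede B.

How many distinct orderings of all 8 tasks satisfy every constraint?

412

The tasks with no prerequisites are D, C, E; any of them can be placed first.
Counting all ways to extend the partial order to a total order gives 412.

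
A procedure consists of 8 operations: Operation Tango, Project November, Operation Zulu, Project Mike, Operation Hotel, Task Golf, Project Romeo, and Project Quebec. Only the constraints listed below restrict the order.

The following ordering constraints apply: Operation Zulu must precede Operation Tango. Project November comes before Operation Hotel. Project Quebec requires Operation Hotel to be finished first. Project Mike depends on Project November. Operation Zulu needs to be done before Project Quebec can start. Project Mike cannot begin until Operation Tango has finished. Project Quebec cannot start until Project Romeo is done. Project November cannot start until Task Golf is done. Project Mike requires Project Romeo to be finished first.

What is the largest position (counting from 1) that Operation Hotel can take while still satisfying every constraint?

The only operation forced after Operation Hotel (directly or by a chain) is Project Quebec.
With 1 mandatory successor out of 8 operations total, the latest slot for Operation Hotel is 8−1 = 7, and it's reachable by doing all non-successors before Operation Hotel.

7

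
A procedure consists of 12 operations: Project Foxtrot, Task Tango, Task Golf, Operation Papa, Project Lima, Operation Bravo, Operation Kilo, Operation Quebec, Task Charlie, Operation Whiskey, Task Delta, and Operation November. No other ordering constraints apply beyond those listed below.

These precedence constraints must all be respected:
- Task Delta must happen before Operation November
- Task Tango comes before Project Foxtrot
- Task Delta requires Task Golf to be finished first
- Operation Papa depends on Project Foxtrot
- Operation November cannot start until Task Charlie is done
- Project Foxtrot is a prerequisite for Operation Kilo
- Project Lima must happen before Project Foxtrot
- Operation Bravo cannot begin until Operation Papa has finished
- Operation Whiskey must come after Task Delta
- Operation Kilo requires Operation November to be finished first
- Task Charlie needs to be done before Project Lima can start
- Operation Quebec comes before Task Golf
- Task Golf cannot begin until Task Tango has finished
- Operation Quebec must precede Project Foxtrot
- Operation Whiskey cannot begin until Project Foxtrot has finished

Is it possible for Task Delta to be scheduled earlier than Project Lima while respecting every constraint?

No chain of constraints runs from Project Lima to Task Delta, so Project Lima is not required to come first.
So a valid ordering placing Task Delta earlier than Project Lima exists.

Yes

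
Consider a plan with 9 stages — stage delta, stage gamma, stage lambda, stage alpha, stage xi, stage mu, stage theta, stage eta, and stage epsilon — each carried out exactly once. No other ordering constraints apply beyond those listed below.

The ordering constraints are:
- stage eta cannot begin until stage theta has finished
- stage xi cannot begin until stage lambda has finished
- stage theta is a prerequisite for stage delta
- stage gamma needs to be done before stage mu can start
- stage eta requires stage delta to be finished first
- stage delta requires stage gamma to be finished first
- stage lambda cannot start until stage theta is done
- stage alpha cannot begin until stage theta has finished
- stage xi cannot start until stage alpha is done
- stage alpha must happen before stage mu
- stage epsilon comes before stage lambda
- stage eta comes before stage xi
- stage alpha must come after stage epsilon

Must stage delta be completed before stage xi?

Yes

Following the dependencies: stage delta → stage eta → stage xi.
So stage delta must precede stage xi in any valid ordering.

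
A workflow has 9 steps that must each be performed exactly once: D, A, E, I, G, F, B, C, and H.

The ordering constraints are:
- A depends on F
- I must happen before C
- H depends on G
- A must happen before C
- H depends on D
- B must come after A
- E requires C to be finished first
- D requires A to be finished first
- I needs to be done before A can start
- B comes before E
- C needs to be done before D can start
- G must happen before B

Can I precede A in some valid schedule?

I is actually forced before A by the constraints, so certainly some valid ordering has I first.

Yes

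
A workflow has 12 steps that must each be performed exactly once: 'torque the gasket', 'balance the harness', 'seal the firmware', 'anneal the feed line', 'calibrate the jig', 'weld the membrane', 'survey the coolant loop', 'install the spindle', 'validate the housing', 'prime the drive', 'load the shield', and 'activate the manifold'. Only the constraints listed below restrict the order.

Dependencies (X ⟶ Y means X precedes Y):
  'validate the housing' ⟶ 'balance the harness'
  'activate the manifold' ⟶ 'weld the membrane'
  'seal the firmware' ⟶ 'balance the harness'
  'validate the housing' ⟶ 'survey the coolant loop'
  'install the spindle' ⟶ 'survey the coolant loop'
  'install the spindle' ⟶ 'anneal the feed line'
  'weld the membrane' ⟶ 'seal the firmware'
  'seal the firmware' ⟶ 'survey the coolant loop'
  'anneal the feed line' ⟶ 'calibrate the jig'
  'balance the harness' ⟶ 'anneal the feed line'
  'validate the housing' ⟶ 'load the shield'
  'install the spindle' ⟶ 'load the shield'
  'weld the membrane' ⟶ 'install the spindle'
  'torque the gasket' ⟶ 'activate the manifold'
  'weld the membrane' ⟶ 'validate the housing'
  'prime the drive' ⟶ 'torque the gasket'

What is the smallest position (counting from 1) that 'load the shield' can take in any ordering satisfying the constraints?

7

Every step that must precede 'load the shield' has to come before it. Tracing all chains that end at 'load the shield', those steps are: 'torque the gasket', 'weld the membrane', 'install the spindle', 'validate the housing', 'prime the drive', 'activate the manifold' — 6 in total.
So at minimum 6 steps come before 'load the shield', putting 'load the shield' no earlier than position 7. That position is achievable by scheduling exactly those predecessors first.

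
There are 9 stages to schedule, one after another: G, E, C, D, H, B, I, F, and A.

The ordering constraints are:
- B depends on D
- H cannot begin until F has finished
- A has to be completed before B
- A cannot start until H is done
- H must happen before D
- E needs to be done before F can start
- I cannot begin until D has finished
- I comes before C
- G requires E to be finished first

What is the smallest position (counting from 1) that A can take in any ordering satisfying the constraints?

4

Working backwards through the constraints from A, its full set of required predecessors is E, H, F — 3 of them.
So at minimum 3 stages come before A, putting A no earlier than position 4. That position is achievable by scheduling exactly those predecessors first.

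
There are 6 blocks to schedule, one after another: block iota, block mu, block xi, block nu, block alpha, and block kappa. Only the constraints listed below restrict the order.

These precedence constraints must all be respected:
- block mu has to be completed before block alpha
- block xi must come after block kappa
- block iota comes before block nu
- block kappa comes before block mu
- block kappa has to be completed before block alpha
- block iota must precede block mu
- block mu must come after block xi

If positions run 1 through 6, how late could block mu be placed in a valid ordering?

Following the constraints forward from block mu, its only required successor is block alpha.
So at least 1 block follows block mu, putting block mu no later than position 5. That position is achievable by scheduling everything else first.

5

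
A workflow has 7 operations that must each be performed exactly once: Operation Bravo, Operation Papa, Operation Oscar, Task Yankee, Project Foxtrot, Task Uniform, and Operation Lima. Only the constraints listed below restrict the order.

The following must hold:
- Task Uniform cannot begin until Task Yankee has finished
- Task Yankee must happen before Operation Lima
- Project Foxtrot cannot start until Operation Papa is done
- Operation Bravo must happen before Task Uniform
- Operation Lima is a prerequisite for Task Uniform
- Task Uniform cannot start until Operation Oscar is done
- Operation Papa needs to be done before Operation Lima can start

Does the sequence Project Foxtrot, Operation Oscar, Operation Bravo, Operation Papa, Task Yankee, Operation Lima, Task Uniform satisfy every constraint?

In the proposed order, Project Foxtrot appears before Operation Papa.
That contradicts the constraint that Operation Papa must precede Project Foxtrot.

No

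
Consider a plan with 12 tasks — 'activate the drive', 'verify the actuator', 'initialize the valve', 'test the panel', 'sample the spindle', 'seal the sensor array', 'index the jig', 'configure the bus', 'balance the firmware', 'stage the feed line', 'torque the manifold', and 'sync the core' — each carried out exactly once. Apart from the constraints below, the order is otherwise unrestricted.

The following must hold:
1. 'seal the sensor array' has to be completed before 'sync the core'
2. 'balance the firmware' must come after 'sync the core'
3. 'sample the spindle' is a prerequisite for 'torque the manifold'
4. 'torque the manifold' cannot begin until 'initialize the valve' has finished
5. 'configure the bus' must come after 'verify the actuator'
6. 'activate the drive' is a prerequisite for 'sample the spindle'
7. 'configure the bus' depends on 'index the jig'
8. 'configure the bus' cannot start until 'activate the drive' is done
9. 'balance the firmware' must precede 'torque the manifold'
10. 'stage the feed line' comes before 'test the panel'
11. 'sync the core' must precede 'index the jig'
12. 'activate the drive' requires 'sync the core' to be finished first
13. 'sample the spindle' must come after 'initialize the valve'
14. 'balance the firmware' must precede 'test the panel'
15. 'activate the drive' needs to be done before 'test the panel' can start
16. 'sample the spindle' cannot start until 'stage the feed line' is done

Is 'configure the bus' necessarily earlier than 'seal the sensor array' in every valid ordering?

In fact the dependencies run the other way: 'seal the sensor array' → 'sync the core' → 'activate the drive' → 'configure the bus'.
So 'configure the bus' never precedes 'seal the sensor array'.

No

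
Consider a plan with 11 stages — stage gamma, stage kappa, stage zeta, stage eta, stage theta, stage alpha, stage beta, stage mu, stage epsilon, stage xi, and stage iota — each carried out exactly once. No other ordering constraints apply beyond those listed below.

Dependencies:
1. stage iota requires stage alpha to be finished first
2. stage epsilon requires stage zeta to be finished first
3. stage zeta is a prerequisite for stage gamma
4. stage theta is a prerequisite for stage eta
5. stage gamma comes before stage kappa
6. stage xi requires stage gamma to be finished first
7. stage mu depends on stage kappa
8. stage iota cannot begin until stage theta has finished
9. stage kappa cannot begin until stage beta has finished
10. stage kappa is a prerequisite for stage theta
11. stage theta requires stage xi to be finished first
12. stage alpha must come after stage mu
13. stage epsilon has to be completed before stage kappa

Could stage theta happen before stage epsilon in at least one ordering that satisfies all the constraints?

No

The constraints give a chain stage epsilon → stage kappa → stage theta, which forces stage epsilon before stage theta.
Hence stage theta can never be scheduled before stage epsilon.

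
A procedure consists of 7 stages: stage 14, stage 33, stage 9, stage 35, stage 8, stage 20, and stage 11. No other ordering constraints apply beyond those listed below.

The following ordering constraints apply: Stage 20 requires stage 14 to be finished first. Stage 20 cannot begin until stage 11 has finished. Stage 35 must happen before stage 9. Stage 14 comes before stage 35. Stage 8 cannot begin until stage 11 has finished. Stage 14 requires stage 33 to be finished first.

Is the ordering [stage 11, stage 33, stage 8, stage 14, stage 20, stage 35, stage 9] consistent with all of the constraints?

Going through the constraints one by one, each required predecessor appears earlier in the sequence than its dependent — e.g. stage 11 (position 1) is before stage 20 (position 5), as required.

Yes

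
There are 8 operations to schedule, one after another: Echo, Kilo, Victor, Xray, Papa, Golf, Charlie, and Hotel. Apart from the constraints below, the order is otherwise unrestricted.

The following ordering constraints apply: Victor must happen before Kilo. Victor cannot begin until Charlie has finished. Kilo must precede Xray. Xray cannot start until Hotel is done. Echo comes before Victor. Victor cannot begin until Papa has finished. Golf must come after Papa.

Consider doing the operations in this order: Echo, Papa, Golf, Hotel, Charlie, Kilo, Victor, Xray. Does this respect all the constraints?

In the proposed order, Kilo appears before Victor.
But one of the constraints requires Victor before Kilo, so this ordering violates it.

No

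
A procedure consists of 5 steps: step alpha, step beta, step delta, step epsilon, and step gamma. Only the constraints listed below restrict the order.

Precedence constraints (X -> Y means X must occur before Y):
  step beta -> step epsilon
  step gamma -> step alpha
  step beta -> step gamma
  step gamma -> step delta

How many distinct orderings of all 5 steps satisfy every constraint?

8

Step beta is the only step with nothing required before it, so every ordering starts there.
Enumerating by repeatedly choosing an available step (one whose prerequisites are all placed) gives 8 distinct complete orderings.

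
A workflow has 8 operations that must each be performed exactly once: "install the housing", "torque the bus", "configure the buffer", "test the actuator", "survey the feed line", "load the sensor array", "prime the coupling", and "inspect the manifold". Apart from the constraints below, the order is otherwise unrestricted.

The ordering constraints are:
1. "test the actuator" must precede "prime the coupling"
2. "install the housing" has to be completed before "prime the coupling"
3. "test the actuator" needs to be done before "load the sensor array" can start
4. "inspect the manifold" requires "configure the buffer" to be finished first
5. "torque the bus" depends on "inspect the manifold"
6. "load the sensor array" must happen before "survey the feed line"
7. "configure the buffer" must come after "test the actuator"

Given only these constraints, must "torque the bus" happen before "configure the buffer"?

No

In fact the dependencies run the other way: "configure the buffer" → "inspect the manifold" → "torque the bus".
So "torque the bus" never precedes "configure the buffer".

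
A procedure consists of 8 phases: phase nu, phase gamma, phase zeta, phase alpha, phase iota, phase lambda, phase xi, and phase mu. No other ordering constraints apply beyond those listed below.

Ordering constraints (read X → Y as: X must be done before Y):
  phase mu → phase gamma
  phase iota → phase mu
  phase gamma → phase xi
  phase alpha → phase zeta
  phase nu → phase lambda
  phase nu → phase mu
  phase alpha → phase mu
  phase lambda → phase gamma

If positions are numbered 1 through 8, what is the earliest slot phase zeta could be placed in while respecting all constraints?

The only phase forced before phase zeta (directly or transitively) is phase alpha.
With 1 mandatory predecessor, the earliest phase zeta can sit is position 1+1 = 2, and placing just that one first achieves it.

2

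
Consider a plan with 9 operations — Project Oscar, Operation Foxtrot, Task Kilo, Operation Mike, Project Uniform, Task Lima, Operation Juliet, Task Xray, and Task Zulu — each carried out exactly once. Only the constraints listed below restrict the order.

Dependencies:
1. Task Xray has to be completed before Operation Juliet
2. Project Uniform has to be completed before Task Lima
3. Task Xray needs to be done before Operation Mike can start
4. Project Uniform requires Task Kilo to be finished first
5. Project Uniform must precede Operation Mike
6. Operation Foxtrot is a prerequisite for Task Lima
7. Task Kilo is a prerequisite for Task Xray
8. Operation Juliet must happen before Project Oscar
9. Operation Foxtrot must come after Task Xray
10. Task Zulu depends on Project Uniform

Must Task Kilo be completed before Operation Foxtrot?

Yes

Tracing the constraints gives a chain: Task Kilo → Task Xray → Operation Foxtrot.
Hence Task Kilo necessarily comes before Operation Foxtrot.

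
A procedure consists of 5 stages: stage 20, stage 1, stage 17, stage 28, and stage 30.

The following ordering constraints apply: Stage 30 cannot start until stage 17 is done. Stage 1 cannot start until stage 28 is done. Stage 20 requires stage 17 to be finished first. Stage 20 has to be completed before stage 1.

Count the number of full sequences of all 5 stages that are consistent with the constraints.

2 stages have no prerequisites (stage 17, stage 28), so any of them could come first.
Systematically extending each partial ordering one stage at a time and counting, there are 11 complete orderings.

11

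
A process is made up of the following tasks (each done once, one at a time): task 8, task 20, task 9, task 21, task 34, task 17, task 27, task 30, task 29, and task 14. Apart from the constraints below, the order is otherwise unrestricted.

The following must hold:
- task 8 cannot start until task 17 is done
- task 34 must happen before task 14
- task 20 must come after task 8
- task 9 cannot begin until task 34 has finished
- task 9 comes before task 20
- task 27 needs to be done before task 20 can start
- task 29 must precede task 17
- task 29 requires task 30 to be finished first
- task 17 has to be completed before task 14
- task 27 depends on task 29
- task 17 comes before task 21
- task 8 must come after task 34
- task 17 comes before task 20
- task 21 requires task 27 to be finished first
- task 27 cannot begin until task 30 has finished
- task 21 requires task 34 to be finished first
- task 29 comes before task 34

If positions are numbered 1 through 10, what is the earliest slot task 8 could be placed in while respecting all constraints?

5

Every task that must precede task 8 has to come before it. Tracing all chains that end at task 8, those tasks are: task 34, task 17, task 30, task 29 — 4 in total.
With 4 mandatory predecessors, the earliest task 8 can sit is position 4+1 = 5, and placing just those 4 first achieves it.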